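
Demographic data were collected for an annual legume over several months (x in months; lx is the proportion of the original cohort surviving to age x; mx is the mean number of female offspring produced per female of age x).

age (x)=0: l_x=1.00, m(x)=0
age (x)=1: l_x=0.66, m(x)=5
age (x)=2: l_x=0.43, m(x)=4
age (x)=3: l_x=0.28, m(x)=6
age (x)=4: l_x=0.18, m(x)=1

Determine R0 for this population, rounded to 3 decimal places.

lx·mx by age: 0, 3.3, 1.72, 1.68, 0.18
R0 = Σ lx·mx = 6.88 → 6.880

6.880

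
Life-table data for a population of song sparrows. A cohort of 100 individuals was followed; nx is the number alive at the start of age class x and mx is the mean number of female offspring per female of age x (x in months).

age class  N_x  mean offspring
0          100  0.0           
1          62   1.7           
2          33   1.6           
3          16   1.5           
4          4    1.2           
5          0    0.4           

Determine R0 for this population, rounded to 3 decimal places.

1.870

lx = nx/n0 = nx/100: 1, 0.62, 0.33, 0.16, 0.04, 0
lx·mx by age: 0, 1.054, 0.528, 0.24, 0.048, 0
R0 = Σ lx·mx = 1.87 → 1.870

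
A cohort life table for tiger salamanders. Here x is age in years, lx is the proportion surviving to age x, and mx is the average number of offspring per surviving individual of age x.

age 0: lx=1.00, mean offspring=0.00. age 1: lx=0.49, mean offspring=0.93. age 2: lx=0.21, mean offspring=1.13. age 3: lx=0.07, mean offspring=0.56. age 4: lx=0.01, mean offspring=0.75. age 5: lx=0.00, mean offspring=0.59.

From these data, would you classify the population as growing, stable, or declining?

R0 = Σ lx·mx = 0 + 0.4557 + 0.2373 + 0.0392 + 0.0075 + 0 = 0.7397
R0 < 1, so the population is declining.

declining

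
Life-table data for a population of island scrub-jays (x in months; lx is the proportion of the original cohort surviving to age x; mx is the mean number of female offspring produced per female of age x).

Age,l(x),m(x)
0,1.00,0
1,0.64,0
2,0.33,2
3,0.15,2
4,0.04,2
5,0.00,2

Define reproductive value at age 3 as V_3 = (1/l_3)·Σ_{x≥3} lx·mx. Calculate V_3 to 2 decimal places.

lx·mx for x ≥ 3: 0.3, 0.08, 0 → sum = 0.38
V_3 = 0.38 / l_3 = 0.38 / 0.15 = 2.533333… → 2.53

2.53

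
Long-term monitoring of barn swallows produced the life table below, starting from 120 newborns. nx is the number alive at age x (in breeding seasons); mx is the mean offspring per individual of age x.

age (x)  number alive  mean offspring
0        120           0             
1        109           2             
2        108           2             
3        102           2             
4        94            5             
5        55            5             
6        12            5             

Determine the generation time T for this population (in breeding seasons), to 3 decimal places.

3.380

lx = nx/n0 = nx/120: 1, 0.90833…, 0.9, 0.85, 0.78333…, 0.45833…, 0.1
lx·mx: 0, 1.816667…, 1.8, 1.7, 3.916667…, 2.291667…, 0.5 → R0 = 12.025…
x·lx·mx: 0, 1.816667…, 3.6, 5.1, 15.666667…, 11.458333…, 3 → Σ = 40.641667…
T = 40.641667… / 12.025… = 3.379764… → 3.380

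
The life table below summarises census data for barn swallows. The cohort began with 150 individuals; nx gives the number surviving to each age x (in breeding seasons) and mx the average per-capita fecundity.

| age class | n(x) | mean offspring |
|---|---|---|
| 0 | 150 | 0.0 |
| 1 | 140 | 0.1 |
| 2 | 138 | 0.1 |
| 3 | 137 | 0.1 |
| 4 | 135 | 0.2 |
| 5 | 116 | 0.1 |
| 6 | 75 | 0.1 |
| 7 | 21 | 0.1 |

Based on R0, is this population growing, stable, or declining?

lx = nx/n0 = nx/150: 1, 0.93333…, 0.92, 0.91333…, 0.9, 0.77333…, 0.5, 0.14
R0 = Σ lx·mx = 0 + 0.093333… + 0.092 + 0.091333… + 0.18 + 0.077333… + 0.05 + 0.014 = 0.598…
R0 < 1, so the population is declining.

declining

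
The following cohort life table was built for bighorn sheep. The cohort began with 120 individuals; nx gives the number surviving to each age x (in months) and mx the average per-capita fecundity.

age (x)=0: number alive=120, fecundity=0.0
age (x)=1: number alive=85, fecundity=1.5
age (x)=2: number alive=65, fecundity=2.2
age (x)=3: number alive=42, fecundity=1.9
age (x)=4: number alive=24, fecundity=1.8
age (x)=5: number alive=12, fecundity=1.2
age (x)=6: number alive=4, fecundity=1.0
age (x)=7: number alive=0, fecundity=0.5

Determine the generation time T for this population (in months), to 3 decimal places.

lx = nx/n0 = nx/120: 1, 0.70833…, 0.54167…, 0.35, 0.2, 0.1, 0.03333…, 0
lx·mx: 0, 1.0625…, 1.191667…, 0.665, 0.36, 0.12, 0.033333…, 0 → R0 = 3.4325…
x·lx·mx: 0, 1.0625…, 2.383333…, 1.995, 1.44, 0.6, 0.2…, 0 → Σ = 7.680833…
T = 7.680833… / 3.4325… = 2.237679… → 2.238

2.238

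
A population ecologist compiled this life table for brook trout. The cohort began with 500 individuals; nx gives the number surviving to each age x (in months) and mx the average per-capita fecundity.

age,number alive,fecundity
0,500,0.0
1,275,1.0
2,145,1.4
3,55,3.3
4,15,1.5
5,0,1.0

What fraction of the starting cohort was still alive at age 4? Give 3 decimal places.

0.030

l_4 = n_4/n_0 = 15/500 = 0.03 → 0.030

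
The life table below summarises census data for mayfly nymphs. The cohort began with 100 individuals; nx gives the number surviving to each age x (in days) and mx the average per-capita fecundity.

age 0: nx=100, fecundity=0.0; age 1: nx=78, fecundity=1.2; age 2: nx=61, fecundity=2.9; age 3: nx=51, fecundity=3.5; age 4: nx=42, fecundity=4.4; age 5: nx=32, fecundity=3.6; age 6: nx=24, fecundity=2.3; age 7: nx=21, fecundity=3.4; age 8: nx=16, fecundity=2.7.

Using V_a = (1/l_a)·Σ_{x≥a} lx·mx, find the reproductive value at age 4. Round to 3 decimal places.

11.186

lx = nx/n0 = nx/100: 1, 0.78, 0.61, 0.51, 0.42, 0.32, 0.24, 0.21, 0.16
lx·mx for x ≥ 4: 1.848, 1.152, 0.552, 0.714, 0.432 → sum = 4.698
V_4 = 4.698 / l_4 = 4.698 / 0.42 = 11.185714… → 11.186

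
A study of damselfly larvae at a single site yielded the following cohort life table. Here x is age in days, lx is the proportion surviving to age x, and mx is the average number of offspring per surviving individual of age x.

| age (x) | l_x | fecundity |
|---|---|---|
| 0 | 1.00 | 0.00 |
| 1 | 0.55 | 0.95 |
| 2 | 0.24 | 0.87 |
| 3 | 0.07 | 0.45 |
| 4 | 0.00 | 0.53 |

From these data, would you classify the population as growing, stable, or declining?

R0 = Σ lx·mx = 0 + 0.5225 + 0.2088 + 0.0315 + 0 = 0.7628
R0 < 1, so the population is declining.

declining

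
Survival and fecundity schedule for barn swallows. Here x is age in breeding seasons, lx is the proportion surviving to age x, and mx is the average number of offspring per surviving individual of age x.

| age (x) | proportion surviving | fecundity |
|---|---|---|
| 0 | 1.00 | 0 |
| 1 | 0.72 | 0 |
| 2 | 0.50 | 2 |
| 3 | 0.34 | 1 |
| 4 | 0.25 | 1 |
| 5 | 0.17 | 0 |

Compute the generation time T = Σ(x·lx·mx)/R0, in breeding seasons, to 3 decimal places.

2.528

lx·mx: 0, 0, 1, 0.34, 0.25, 0 → R0 = 1.59
x·lx·mx: 0, 0, 2, 1.02, 1, 0 → Σ = 4.02
T = 4.02 / 1.59 = 2.528302… → 2.528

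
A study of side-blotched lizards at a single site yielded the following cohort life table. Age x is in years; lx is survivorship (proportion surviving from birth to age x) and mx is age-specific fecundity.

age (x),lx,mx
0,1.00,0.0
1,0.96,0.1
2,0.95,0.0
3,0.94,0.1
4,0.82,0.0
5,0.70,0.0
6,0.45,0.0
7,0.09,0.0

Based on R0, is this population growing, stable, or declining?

declining

R0 = Σ lx·mx = 0 + 0.096 + 0 + 0.094 + 0 + 0 + 0 + 0 = 0.19
R0 < 1, so the population is declining.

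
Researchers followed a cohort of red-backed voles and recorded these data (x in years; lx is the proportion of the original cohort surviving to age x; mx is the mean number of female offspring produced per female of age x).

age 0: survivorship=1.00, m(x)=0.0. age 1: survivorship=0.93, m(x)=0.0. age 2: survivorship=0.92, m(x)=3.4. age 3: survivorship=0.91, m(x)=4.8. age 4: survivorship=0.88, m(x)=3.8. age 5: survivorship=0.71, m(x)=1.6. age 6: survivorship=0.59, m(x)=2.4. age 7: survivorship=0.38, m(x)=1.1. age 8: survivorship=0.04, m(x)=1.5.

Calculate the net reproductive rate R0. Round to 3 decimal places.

lx·mx by age: 0, 0, 3.128, 4.368, 3.344, 1.136, 1.416, 0.418, 0.06
R0 = Σ lx·mx = 13.87 → 13.870

13.870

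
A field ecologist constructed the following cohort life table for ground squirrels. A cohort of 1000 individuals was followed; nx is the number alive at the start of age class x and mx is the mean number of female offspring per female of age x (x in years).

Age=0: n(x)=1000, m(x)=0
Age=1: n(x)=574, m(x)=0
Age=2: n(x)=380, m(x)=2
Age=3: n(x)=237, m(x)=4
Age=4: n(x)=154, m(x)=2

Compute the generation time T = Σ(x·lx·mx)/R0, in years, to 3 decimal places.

lx = nx/n0 = nx/1000: 1, 0.574, 0.38, 0.237, 0.154
lx·mx: 0, 0, 0.76, 0.948, 0.308 → R0 = 2.016
x·lx·mx: 0, 0, 1.52, 2.844, 1.232 → Σ = 5.596
T = 5.596 / 2.016 = 2.775794… → 2.776

2.776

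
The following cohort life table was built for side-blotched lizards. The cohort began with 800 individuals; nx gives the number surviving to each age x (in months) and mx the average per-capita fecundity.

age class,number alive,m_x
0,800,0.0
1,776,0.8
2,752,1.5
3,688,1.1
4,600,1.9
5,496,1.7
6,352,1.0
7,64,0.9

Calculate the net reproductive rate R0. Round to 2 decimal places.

lx = nx/n0 = nx/800: 1, 0.97, 0.94, 0.86, 0.75, 0.62, 0.44, 0.08
lx·mx by age: 0, 0.776, 1.41, 0.946, 1.425, 1.054, 0.44, 0.072
R0 = Σ lx·mx = 6.123 → 6.12

6.12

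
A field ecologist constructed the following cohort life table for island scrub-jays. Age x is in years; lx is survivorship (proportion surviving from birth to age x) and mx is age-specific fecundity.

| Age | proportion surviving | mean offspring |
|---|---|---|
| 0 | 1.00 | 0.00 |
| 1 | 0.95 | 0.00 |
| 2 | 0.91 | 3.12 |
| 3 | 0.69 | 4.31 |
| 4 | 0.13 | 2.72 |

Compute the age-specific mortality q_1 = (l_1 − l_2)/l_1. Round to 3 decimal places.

0.042

q_1 = (l_1 − l_2) / l_1 = (0.95 − 0.91) / 0.95
     = 0.04 / 0.95 = 0.042105… → 0.042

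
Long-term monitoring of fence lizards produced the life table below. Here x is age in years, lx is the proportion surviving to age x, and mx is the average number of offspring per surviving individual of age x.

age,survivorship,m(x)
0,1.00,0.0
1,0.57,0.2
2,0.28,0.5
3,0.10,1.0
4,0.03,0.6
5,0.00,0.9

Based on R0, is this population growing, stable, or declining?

declining

R0 = Σ lx·mx = 0 + 0.114 + 0.14 + 0.1 + 0.018 + 0 = 0.372
R0 < 1, so the population is declining.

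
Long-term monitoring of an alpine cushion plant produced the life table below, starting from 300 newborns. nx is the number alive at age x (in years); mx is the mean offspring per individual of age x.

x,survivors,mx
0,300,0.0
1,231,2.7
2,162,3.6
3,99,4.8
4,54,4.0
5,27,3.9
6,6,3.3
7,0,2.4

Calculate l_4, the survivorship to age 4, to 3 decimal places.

0.180

l_4 = n_4/n_0 = 54/300 = 0.18 → 0.180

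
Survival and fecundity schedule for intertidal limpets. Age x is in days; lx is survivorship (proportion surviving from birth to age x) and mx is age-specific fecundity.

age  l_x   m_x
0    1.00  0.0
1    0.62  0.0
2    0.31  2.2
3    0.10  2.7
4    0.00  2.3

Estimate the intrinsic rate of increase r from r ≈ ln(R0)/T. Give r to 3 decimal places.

-0.022

R0 = Σ lx·mx = 0 + 0 + 0.682 + 0.27 + 0 = 0.952
Σ x·lx·mx = 2.174; T = 2.174/0.952 = 2.28361…
r ≈ ln(R0)/T = ln(0.952)/2.28361… = -0.02154… → -0.022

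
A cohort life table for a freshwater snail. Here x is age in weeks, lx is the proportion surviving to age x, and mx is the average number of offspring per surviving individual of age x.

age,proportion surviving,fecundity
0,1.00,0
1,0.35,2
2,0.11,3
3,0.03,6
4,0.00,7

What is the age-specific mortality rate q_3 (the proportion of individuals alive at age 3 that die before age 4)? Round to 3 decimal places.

1.000

q_3 = (l_3 − l_4) / l_3 = (0.03 − 0) / 0.03
     = 0.03 / 0.03 = 1 → 1.000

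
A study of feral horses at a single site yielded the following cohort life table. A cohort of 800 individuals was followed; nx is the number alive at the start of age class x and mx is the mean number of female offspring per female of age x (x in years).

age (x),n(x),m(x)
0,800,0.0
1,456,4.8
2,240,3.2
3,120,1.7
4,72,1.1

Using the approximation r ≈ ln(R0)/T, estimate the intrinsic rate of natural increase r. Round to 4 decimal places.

lx = nx/n0 = nx/800: 1, 0.57, 0.3, 0.15, 0.09
R0 = Σ lx·mx = 0 + 2.736 + 0.96 + 0.255 + 0.099 = 4.05
Σ x·lx·mx = 5.817; T = 5.817/4.05 = 1.4363…
r ≈ ln(R0)/T = ln(4.05)/1.4363… = 0.973836… → 0.9738

0.9738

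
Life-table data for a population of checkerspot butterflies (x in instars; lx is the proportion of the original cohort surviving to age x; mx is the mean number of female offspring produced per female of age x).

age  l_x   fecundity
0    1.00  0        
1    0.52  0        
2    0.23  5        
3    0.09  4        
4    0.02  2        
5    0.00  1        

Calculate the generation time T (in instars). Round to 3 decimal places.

2.284

lx·mx: 0, 0, 1.15, 0.36, 0.04, 0 → R0 = 1.55
x·lx·mx: 0, 0, 2.3, 1.08, 0.16, 0 → Σ = 3.54
T = 3.54 / 1.55 = 2.283871… → 2.284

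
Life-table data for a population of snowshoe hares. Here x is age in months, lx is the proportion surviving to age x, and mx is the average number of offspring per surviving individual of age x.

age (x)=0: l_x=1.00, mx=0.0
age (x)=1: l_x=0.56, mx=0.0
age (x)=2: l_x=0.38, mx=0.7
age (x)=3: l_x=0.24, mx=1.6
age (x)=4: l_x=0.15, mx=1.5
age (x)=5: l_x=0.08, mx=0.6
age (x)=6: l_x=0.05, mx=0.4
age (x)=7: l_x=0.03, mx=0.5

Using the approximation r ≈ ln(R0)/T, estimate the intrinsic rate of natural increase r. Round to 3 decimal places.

-0.013

R0 = Σ lx·mx = 0 + 0 + 0.266 + 0.384 + 0.225 + 0.048 + 0.02 + 0.015 = 0.958
Σ x·lx·mx = 3.049; T = 3.049/0.958 = 3.18267…
r ≈ ln(R0)/T = ln(0.958)/3.18267… = -0.01348… → -0.013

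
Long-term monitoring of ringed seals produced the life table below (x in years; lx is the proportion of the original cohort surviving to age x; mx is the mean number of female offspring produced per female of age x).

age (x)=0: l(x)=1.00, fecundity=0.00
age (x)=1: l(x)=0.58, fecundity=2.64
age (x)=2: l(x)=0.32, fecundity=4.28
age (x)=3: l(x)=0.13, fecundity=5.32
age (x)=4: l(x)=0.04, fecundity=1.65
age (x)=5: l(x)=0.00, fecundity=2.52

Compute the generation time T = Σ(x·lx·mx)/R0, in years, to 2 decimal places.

1.81

lx·mx: 0, 1.5312, 1.3696, 0.6916, 0.066, 0 → R0 = 3.6584
x·lx·mx: 0, 1.5312, 2.7392, 2.0748, 0.264, 0 → Σ = 6.6092
T = 6.6092 / 3.6584 = 1.806582… → 1.81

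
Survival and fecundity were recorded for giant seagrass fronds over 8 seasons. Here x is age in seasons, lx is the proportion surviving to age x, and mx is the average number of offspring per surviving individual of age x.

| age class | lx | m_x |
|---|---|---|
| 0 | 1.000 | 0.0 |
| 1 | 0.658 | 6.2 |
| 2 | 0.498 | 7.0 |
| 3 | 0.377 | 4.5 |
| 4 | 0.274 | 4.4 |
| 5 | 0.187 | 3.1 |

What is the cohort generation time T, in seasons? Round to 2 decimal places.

2.16

lx·mx: 0, 4.0796, 3.486, 1.6965, 1.2056, 0.5797 → R0 = 11.0474
x·lx·mx: 0, 4.0796, 6.972, 5.0895, 4.8224, 2.8985 → Σ = 23.862
T = 23.862 / 11.0474 = 2.159965… → 2.16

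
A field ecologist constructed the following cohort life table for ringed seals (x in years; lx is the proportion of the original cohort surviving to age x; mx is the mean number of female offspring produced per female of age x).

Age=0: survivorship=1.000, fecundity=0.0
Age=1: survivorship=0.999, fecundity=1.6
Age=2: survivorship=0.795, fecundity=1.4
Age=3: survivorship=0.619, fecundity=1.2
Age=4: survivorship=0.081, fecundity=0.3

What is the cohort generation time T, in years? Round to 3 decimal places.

lx·mx: 0, 1.5984, 1.113, 0.7428, 0.0243 → R0 = 3.4785
x·lx·mx: 0, 1.5984, 2.226, 2.2284, 0.0972 → Σ = 6.15
T = 6.15 / 3.4785 = 1.768003… → 1.768

1.768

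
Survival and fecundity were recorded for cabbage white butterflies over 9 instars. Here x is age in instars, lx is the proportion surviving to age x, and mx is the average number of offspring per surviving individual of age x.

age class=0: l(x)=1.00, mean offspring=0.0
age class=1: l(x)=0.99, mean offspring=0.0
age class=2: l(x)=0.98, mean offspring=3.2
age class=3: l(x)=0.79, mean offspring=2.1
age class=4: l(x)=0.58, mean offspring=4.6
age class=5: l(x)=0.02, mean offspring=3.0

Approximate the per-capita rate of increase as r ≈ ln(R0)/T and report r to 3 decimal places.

R0 = Σ lx·mx = 0 + 0 + 3.136 + 1.659 + 2.668 + 0.06 = 7.523
Σ x·lx·mx = 22.221; T = 22.221/7.523 = 2.95374…
r ≈ ln(R0)/T = ln(7.523)/2.95374… = 0.68319… → 0.683

0.683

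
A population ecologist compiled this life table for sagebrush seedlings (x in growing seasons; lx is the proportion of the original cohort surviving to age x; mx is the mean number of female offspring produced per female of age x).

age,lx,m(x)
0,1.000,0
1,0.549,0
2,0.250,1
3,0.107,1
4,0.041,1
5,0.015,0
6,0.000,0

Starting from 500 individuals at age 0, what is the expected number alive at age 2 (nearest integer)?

125

Expected survivors = N0 · l_2 = 500 × 0.250 = 125 → 125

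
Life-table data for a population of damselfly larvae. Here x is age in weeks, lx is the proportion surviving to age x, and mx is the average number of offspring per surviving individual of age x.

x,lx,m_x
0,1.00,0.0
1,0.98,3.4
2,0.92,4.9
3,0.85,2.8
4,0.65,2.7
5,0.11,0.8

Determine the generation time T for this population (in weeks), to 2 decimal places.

lx·mx: 0, 3.332, 4.508, 2.38, 1.755, 0.088 → R0 = 12.063
x·lx·mx: 0, 3.332, 9.016, 7.14, 7.02, 0.44 → Σ = 26.948
T = 26.948 / 12.063 = 2.233938… → 2.23

2.23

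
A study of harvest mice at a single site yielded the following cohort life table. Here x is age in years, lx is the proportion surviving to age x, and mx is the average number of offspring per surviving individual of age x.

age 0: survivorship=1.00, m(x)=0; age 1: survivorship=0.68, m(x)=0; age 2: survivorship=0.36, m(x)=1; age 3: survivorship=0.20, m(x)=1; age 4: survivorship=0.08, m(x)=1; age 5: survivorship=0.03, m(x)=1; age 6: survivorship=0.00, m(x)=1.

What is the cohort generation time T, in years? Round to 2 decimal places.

lx·mx: 0, 0, 0.36, 0.2, 0.08, 0.03, 0 → R0 = 0.67
x·lx·mx: 0, 0, 0.72, 0.6, 0.32, 0.15, 0 → Σ = 1.79
T = 1.79 / 0.67 = 2.671642… → 2.67

2.67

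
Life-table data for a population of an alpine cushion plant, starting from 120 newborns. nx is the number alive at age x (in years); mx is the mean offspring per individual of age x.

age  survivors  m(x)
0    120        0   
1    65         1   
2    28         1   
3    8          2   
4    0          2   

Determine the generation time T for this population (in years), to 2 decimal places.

lx = nx/n0 = nx/120: 1, 0.54167…, 0.23333…, 0.06667…, 0
lx·mx: 0, 0.541667…, 0.233333…, 0.133333…, 0 → R0 = 0.908333…
x·lx·mx: 0, 0.541667…, 0.466667…, 0.4…, 0 → Σ = 1.408333…
T = 1.408333… / 0.908333… = 1.550459… → 1.55

1.55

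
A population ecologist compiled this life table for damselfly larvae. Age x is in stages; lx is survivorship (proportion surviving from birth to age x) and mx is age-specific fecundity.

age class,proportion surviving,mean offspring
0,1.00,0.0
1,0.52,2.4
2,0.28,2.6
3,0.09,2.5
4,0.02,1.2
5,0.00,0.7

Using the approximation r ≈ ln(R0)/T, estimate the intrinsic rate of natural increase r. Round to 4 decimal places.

0.5121

R0 = Σ lx·mx = 0 + 1.248 + 0.728 + 0.225 + 0.024 + 0 = 2.225
Σ x·lx·mx = 3.475; T = 3.475/2.225 = 1.5618…
r ≈ ln(R0)/T = ln(2.225)/1.5618… = 0.512075… → 0.5121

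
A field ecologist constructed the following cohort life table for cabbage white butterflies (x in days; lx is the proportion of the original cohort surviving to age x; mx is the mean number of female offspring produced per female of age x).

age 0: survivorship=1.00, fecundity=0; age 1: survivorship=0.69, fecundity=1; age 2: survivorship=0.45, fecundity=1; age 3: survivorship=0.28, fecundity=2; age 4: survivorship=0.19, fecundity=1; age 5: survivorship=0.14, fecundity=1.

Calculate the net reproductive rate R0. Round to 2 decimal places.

2.03

lx·mx by age: 0, 0.69, 0.45, 0.56, 0.19, 0.14
R0 = Σ lx·mx = 2.03 → 2.03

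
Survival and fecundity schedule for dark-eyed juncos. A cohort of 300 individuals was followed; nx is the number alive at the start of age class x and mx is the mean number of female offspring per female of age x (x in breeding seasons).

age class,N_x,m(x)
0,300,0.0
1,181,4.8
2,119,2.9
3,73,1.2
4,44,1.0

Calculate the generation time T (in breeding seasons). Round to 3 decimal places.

lx = nx/n0 = nx/300: 1, 0.60333…, 0.39667…, 0.24333…, 0.14667…
lx·mx: 0, 2.896…, 1.150333…, 0.292…, 0.146667… → R0 = 4.485…
x·lx·mx: 0, 2.896…, 2.300667…, 0.876…, 0.586667… → Σ = 6.659333…
T = 6.659333… / 4.485… = 1.484801… → 1.485

1.485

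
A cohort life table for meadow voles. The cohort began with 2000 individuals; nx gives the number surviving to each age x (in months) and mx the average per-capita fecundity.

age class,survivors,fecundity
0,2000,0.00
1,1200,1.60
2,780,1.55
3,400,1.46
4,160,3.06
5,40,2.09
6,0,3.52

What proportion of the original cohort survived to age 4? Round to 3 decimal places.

0.080

l_4 = n_4/n_0 = 160/2000 = 0.08 → 0.080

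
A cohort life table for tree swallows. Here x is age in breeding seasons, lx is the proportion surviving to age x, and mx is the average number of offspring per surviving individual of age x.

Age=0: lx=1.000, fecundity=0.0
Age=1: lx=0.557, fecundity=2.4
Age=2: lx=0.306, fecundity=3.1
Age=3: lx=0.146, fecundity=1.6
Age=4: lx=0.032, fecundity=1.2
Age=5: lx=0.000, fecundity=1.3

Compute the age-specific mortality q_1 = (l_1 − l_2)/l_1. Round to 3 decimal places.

0.451

q_1 = (l_1 − l_2) / l_1 = (0.557 − 0.306) / 0.557
     = 0.251 / 0.557 = 0.450628… → 0.451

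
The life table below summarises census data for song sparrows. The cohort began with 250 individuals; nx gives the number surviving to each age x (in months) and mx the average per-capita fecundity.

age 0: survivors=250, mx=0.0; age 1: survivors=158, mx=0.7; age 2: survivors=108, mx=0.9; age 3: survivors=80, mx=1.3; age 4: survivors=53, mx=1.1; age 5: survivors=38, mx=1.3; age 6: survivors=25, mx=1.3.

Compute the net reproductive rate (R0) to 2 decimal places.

1.81

lx = nx/n0 = nx/250: 1, 0.632, 0.432, 0.32, 0.212, 0.152, 0.1
lx·mx by age: 0, 0.4424, 0.3888, 0.416, 0.2332, 0.1976, 0.13
R0 = Σ lx·mx = 1.808 → 1.81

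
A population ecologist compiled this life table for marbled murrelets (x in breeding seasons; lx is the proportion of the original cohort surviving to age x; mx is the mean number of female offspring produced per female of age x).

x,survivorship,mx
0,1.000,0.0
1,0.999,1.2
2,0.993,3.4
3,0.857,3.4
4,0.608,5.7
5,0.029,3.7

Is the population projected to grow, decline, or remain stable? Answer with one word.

R0 = Σ lx·mx = 0 + 1.1988 + 3.3762 + 2.9138 + 3.4656 + 0.1073 = 11.0617
R0 > 1, so the population is growing.

growing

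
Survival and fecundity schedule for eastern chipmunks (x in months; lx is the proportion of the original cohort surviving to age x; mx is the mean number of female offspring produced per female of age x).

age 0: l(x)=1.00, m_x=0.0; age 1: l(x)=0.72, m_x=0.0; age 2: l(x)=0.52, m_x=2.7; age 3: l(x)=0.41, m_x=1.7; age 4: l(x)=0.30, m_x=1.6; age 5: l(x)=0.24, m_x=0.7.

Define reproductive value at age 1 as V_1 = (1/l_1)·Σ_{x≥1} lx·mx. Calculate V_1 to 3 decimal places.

lx·mx for x ≥ 1: 0, 1.404, 0.697, 0.48, 0.168 → sum = 2.749
V_1 = 2.749 / l_1 = 2.749 / 0.72 = 3.818056… → 3.818

3.818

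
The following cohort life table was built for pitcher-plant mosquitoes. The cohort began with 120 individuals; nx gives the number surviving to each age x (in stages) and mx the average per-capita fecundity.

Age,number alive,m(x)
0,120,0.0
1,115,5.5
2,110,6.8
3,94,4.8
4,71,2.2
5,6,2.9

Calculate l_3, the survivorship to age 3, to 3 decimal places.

l_3 = n_3/n_0 = 94/120 = 0.783333… → 0.783

0.783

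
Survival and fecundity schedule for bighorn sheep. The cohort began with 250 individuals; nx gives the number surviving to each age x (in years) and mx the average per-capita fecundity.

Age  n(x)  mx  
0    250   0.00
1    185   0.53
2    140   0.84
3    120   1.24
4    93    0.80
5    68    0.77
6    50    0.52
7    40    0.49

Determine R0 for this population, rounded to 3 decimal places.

lx = nx/n0 = nx/250: 1, 0.74, 0.56, 0.48, 0.372, 0.272, 0.2, 0.16
lx·mx by age: 0, 0.3922, 0.4704, 0.5952, 0.2976, 0.20944, 0.104, 0.0784
R0 = Σ lx·mx = 2.14724 → 2.147

2.147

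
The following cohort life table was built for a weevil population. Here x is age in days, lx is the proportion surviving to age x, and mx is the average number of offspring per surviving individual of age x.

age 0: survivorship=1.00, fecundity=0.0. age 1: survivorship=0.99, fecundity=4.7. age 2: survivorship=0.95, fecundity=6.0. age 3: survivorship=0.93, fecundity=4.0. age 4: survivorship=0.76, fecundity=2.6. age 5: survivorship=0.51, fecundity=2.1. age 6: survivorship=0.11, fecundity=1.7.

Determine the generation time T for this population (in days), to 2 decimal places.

lx·mx: 0, 4.653, 5.7, 3.72, 1.976, 1.071, 0.187 → R0 = 17.307
x·lx·mx: 0, 4.653, 11.4, 11.16, 7.904, 5.355, 1.122 → Σ = 41.594
T = 41.594 / 17.307 = 2.403305… → 2.40

2.40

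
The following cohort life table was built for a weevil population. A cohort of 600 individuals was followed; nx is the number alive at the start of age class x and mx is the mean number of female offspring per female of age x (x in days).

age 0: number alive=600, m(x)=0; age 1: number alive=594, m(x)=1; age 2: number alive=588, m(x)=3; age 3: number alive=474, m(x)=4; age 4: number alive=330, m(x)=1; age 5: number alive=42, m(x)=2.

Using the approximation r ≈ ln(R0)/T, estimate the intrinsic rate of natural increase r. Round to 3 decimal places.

lx = nx/n0 = nx/600: 1, 0.99, 0.98, 0.79, 0.55, 0.07
R0 = Σ lx·mx = 0 + 0.99 + 2.94 + 3.16 + 0.55 + 0.14 = 7.78
Σ x·lx·mx = 19.25; T = 19.25/7.78 = 2.47429…
r ≈ ln(R0)/T = ln(7.78)/2.47429… = 0.82915… → 0.829

0.829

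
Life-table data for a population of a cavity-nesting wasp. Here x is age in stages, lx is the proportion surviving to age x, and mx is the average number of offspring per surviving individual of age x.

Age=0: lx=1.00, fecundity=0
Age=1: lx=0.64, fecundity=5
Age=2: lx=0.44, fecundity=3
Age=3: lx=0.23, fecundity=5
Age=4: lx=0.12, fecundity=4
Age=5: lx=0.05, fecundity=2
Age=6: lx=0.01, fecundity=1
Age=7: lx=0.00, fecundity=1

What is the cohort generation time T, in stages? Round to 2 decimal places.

lx·mx: 0, 3.2, 1.32, 1.15, 0.48, 0.1, 0.01, 0 → R0 = 6.26
x·lx·mx: 0, 3.2, 2.64, 3.45, 1.92, 0.5, 0.06, 0 → Σ = 11.77
T = 11.77 / 6.26 = 1.880192… → 1.88

1.88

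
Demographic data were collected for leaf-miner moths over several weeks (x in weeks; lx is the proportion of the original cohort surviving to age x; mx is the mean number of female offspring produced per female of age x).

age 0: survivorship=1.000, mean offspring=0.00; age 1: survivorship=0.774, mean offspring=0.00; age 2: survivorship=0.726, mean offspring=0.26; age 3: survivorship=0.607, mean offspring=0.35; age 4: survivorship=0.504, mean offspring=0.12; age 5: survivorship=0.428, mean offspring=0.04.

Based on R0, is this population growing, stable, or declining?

declining

R0 = Σ lx·mx = 0 + 0 + 0.18876 + 0.21245 + 0.06048 + 0.01712 = 0.47881
R0 < 1, so the population is declining.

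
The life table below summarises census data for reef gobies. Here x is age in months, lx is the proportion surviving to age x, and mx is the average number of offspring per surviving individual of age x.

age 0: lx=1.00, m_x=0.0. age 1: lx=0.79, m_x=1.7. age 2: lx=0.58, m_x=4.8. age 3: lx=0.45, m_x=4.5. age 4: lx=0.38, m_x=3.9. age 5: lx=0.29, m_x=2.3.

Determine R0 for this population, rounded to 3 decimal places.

lx·mx by age: 0, 1.343, 2.784, 2.025, 1.482, 0.667
R0 = Σ lx·mx = 8.301 → 8.301

8.301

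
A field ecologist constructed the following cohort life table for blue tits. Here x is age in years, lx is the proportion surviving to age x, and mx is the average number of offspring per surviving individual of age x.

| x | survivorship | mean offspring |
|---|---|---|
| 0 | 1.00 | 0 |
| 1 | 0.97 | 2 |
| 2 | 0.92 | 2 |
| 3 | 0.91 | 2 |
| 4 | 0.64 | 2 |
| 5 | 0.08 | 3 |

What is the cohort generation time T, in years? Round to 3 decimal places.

2.444

lx·mx: 0, 1.94, 1.84, 1.82, 1.28, 0.24 → R0 = 7.12
x·lx·mx: 0, 1.94, 3.68, 5.46, 5.12, 1.2 → Σ = 17.4
T = 17.4 / 7.12 = 2.44382… → 2.444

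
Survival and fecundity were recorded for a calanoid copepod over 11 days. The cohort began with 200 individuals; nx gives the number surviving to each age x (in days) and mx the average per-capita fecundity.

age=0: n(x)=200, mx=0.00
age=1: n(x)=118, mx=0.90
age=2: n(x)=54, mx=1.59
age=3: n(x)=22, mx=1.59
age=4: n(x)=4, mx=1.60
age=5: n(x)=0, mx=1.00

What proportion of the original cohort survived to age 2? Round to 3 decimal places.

l_2 = n_2/n_0 = 54/200 = 0.27 → 0.270

0.270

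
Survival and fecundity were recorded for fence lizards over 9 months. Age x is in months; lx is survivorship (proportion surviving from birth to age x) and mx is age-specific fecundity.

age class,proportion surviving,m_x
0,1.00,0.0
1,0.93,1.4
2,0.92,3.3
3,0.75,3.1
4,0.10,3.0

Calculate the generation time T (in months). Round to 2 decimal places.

2.23

lx·mx: 0, 1.302, 3.036, 2.325, 0.3 → R0 = 6.963
x·lx·mx: 0, 1.302, 6.072, 6.975, 1.2 → Σ = 15.549
T = 15.549 / 6.963 = 2.233089… → 2.23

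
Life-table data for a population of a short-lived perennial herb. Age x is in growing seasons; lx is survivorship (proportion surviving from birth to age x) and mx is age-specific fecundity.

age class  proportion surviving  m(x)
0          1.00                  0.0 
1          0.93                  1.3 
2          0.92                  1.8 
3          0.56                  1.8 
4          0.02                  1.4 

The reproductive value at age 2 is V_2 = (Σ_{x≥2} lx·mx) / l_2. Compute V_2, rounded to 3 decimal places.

lx·mx for x ≥ 2: 1.656, 1.008, 0.028 → sum = 2.692
V_2 = 2.692 / l_2 = 2.692 / 0.92 = 2.926087… → 2.926

2.926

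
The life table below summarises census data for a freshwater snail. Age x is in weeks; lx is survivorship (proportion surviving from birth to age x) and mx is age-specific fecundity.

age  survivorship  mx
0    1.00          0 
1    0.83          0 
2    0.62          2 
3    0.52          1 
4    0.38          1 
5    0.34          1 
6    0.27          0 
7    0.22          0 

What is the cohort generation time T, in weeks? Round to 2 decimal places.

2.93

lx·mx: 0, 0, 1.24, 0.52, 0.38, 0.34, 0, 0 → R0 = 2.48
x·lx·mx: 0, 0, 2.48, 1.56, 1.52, 1.7, 0, 0 → Σ = 7.26
T = 7.26 / 2.48 = 2.927419… → 2.93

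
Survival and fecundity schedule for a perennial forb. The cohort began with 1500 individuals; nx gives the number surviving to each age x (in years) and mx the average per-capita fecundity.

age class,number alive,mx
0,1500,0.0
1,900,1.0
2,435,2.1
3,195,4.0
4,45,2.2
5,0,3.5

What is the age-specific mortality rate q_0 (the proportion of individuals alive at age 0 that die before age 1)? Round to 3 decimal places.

0.400

lx = nx/n0 = nx/1500: 1, 0.6, 0.29, 0.13, 0.03, 0
q_0 = (l_0 − l_1) / l_0 = (1 − 0.6) / 1
     = 0.4 / 1 = 0.4 → 0.400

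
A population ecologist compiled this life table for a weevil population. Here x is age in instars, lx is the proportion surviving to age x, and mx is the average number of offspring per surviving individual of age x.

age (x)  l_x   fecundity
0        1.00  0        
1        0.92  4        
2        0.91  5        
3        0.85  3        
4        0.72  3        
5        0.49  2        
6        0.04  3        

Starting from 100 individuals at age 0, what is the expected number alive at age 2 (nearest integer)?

Expected survivors = N0 · l_2 = 100 × 0.91 = 91 → 91

91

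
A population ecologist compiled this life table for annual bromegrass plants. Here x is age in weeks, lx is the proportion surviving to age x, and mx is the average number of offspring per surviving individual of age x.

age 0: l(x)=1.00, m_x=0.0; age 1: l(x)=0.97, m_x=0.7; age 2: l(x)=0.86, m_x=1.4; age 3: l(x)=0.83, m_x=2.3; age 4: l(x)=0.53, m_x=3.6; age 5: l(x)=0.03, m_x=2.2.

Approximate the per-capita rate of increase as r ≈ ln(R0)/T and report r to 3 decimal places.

0.602

R0 = Σ lx·mx = 0 + 0.679 + 1.204 + 1.909 + 1.908 + 0.066 = 5.766
Σ x·lx·mx = 16.776; T = 16.776/5.766 = 2.90947…
r ≈ ln(R0)/T = ln(5.766)/2.90947… = 0.60216… → 0.602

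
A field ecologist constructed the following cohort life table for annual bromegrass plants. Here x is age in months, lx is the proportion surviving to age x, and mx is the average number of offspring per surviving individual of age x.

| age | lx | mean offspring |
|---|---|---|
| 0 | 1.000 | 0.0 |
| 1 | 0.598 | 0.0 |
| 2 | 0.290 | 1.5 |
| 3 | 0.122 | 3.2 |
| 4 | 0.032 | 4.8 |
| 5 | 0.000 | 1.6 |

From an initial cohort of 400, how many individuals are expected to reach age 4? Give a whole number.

Expected survivors = N0 · l_4 = 400 × 0.032 = 12.8 → 13

13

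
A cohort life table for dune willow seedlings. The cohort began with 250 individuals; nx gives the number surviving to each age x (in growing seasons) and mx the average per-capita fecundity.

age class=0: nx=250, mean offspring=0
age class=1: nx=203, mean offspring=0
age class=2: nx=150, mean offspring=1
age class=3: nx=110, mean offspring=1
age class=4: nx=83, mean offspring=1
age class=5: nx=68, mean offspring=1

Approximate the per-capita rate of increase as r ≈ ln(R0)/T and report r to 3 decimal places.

lx = nx/n0 = nx/250: 1, 0.812, 0.6, 0.44, 0.332, 0.272
R0 = Σ lx·mx = 0 + 0 + 0.6 + 0.44 + 0.332 + 0.272 = 1.644
Σ x·lx·mx = 5.208; T = 5.208/1.644 = 3.16788…
r ≈ ln(R0)/T = ln(1.644)/3.16788… = 0.15693… → 0.157

0.157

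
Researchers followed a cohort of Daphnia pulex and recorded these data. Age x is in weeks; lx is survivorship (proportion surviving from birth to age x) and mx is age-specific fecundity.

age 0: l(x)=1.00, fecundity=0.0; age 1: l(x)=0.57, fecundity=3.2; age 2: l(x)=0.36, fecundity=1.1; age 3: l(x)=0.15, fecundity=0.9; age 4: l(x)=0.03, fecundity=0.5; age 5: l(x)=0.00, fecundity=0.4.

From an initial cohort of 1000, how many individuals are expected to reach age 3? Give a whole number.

Expected survivors = N0 · l_3 = 1000 × 0.15 = 150 → 150

150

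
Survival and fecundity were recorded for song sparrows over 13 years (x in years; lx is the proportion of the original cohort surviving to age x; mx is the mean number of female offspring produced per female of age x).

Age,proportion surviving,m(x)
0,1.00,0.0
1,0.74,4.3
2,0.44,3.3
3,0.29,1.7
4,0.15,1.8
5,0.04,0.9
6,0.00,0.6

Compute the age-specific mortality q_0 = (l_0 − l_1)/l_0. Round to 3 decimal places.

q_0 = (l_0 − l_1) / l_0 = (1 − 0.74) / 1
     = 0.26 / 1 = 0.26 → 0.260

0.260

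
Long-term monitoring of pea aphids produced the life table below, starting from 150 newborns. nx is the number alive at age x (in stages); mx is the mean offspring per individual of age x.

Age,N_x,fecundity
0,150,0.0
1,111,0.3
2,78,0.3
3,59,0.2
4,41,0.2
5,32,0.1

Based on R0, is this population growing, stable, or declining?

lx = nx/n0 = nx/150: 1, 0.74, 0.52, 0.39333…, 0.27333…, 0.21333…
R0 = Σ lx·mx = 0 + 0.222 + 0.156 + 0.078667… + 0.054667… + 0.021333… = 0.532667…
R0 < 1, so the population is declining.

declining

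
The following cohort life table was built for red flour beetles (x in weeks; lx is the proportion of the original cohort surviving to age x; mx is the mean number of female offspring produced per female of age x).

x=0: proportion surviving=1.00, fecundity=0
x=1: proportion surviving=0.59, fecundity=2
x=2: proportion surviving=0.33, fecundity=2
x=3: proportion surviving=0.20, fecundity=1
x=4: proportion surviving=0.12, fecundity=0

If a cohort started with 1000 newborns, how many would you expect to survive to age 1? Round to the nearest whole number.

Expected survivors = N0 · l_1 = 1000 × 0.59 = 590 → 590

590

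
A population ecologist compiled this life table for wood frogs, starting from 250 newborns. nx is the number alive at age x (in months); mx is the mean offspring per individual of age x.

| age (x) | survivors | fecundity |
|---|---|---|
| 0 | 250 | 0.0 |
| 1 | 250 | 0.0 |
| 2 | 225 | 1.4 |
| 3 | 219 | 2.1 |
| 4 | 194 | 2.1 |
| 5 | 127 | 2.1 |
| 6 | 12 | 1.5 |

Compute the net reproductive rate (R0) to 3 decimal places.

5.868

lx = nx/n0 = nx/250: 1, 1, 0.9, 0.876, 0.776, 0.508, 0.048
lx·mx by age: 0, 0, 1.26, 1.8396, 1.6296, 1.0668, 0.072
R0 = Σ lx·mx = 5.868 → 5.868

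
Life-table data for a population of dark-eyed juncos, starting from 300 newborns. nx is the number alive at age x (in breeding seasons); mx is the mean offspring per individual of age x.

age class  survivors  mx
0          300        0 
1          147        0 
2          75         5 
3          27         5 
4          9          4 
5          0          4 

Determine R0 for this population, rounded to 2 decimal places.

1.82

lx = nx/n0 = nx/300: 1, 0.49, 0.25, 0.09, 0.03, 0
lx·mx by age: 0, 0, 1.25, 0.45, 0.12, 0
R0 = Σ lx·mx = 1.82 → 1.82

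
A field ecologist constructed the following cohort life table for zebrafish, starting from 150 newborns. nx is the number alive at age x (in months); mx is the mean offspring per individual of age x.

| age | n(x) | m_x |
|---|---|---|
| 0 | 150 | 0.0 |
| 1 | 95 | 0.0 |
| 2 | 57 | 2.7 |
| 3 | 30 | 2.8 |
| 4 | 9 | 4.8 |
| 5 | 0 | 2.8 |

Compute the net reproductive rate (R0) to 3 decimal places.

lx = nx/n0 = nx/150: 1, 0.63333…, 0.38, 0.2, 0.06, 0
lx·mx by age: 0, 0, 1.026, 0.56, 0.288, 0
R0 = Σ lx·mx = 1.874… → 1.874

1.874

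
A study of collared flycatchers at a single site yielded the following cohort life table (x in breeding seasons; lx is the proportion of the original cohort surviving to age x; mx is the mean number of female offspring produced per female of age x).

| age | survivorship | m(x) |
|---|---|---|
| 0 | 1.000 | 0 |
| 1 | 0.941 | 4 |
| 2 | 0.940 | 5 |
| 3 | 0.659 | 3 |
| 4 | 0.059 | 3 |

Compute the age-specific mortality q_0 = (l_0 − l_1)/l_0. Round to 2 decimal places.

0.06

q_0 = (l_0 − l_1) / l_0 = (1 − 0.941) / 1
     = 0.059 / 1 = 0.059 → 0.06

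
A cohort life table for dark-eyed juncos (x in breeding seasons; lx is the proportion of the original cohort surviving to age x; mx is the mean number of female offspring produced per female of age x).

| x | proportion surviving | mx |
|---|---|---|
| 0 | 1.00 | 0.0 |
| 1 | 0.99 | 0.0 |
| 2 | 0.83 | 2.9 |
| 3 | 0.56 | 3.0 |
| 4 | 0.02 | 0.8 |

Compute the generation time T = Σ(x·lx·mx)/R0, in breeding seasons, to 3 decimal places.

2.417

lx·mx: 0, 0, 2.407, 1.68, 0.016 → R0 = 4.103
x·lx·mx: 0, 0, 4.814, 5.04, 0.064 → Σ = 9.918
T = 9.918 / 4.103 = 2.417256… → 2.417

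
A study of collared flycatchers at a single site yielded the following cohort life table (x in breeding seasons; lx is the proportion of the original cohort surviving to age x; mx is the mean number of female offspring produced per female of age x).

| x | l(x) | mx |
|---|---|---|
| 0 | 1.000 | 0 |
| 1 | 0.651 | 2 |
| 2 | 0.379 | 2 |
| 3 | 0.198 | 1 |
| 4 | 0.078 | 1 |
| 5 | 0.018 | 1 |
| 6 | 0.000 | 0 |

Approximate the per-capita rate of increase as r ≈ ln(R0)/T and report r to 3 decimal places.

R0 = Σ lx·mx = 0 + 1.302 + 0.758 + 0.198 + 0.078 + 0.018 + 0 = 2.354
Σ x·lx·mx = 3.814; T = 3.814/2.354 = 1.62022…
r ≈ ln(R0)/T = ln(2.354)/1.62022… = 0.52839… → 0.528

0.528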